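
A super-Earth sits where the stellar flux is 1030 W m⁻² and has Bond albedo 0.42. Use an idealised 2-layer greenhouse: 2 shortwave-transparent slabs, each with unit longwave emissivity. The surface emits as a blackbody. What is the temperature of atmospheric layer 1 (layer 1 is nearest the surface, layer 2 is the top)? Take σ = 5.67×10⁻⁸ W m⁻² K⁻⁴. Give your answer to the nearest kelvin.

Top-of-atmosphere balance: σT_e⁴ = S(1−α)/4 = 149.4 W m⁻² → T_e = 226.5 K.
In the N-layer model, layer k (counted from the surface) has T_k = (N+1−k)^(1/4)·T_e.
T_1 = (2)^(1/4)·226.5 = 269.4 K.

269 K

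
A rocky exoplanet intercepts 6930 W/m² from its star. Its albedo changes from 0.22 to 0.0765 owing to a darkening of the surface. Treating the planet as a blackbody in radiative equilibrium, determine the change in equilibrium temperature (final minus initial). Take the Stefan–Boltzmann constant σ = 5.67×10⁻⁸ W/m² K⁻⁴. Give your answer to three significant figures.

Before: T₁ = [6930·0.78/(4σ)]^(1/4) = 392.9 K.
After:  T₂ = [6930·0.923/(4σ)]^(1/4) = 409.9 K.
ΔT = T₂ − T₁ = 16.94 K.

16.9 kelvin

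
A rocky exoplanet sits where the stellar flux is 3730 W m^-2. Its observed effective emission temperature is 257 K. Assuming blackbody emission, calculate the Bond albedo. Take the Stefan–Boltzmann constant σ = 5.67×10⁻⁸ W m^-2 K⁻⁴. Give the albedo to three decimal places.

0.735

From σT⁴ = S(1−α)/4 we invert for α: 1−α = 4σT⁴/S.
σT⁴ = 247.4 W m^-2, so 4σT⁴ = 989.4 W m^-2.
Hence α = 1 − 989.4/3730 = 0.7347.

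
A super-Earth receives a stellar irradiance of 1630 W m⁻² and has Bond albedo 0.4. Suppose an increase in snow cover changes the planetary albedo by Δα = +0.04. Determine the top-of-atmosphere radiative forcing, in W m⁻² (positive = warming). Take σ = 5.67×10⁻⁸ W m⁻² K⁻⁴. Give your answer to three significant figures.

TOA radiative forcing: ΔF = −S·Δα/4 = −1630·(+0.04)/4 = -16.30 W m⁻².

-16.3 W m⁻²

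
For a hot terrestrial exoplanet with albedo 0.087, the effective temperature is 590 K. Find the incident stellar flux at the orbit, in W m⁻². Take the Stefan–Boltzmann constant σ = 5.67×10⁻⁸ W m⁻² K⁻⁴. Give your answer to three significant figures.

From S(1−α)/4 = σT⁴: S = 4σT⁴/(1−α).
σT⁴ = 5.67×10⁻⁸·(590)⁴ = 6871 W m⁻².
So S = 4×6871/(1−0.087) = 30100 W m⁻².

30100 W m⁻²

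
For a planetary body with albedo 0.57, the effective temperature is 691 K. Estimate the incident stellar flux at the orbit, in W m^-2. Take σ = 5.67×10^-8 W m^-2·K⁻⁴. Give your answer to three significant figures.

1.20×10^5 W m^-2

From S(1−α)/4 = σT⁴: S = 4σT⁴/(1−α).
σT⁴ = 5.67×10⁻⁸·(691)⁴ = 12930 W m^-2.
So S = 4×12930/(1−0.57) = 1.203×10^5 W m^-2.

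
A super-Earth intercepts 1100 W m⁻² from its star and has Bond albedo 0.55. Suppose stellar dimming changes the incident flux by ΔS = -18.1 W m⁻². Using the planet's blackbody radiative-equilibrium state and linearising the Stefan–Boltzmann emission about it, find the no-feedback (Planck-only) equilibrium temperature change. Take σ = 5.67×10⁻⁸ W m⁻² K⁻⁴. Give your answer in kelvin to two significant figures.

Reference equilibrium: T_e = [S(1−α)/(4σ)]^(1/4) = 216.1 K.
ΔF = Δ[S(1−α)]/4 = (1−0.55)·-18.1/4 = -2.036 W m⁻².
The Planck feedback parameter is 4σT_e³ = 2.290 W m⁻²/K.
ΔT₀ = ΔF/λ_P = -2.036/2.290 = -0.889 K.

-0.89 K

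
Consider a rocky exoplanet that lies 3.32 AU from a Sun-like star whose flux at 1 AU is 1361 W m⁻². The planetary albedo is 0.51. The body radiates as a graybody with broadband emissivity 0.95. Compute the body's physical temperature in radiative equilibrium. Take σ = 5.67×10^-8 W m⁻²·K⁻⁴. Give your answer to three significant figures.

Irradiance scales as 1/d², so S = 1361 W m⁻² × (1/3.32)² = 123.5 W m⁻².
Averaging over the sphere, the absorbed flux is S(1−α)/4 = 15.13 W m⁻².
Radiative balance εσT⁴ = 15.13 gives T = [15.13/(0.95·σ)]^(1/4) = 129.5 K.

129 kelvin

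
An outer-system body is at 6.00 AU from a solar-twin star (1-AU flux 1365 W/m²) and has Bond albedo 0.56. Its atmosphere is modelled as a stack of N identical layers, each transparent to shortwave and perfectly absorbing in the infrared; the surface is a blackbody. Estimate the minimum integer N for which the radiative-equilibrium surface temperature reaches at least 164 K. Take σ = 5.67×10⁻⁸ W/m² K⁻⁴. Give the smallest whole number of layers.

9

Irradiance scales as 1/d², so S = 1365 W/m² × (1/6.00)² = 37.92 W/m².
The effective emission temperature is T_e = [S(1−α)/(4σ)]^¼ = 92.61 K.
T_s = (N+1)^(1/4)·T_e ≥ 164 K requires N+1 ≥ (T_s/T_e)⁴ = (164/92.61)⁴ = 9.834.
Rounding up, N = 9.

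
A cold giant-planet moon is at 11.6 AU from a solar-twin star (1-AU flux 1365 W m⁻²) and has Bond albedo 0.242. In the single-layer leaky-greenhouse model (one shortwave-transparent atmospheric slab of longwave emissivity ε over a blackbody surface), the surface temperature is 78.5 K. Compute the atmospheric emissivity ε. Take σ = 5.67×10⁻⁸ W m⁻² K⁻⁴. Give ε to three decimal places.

0.214

Flux at the orbit: S = 1365/(11.6)² = 10.14 W m⁻².
Effective temperature: T_e = [S(1−α)/(4σ)]^(1/4) = 76.31 K.
T_s⁴ = T_e⁴·2/(2−ε) → ε = 2 − 2(T_e/T_s)⁴ = 2 − 2·(76.31/78.5)⁴ = 0.2144.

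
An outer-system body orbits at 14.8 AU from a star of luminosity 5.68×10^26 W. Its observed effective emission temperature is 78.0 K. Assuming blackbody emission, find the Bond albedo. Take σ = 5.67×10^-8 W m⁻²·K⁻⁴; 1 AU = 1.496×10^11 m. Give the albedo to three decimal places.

Orbital distance: d = 14.8 AU = 2.214×10^12 m.
Spreading L over a sphere of radius d: S = 5.68×10^26/(4π·2.21×10^12²) = 9.220 W m⁻².
From σT⁴ = S(1−α)/4 we invert for α: 1−α = 4σT⁴/S.
σT⁴ = 2.099 W m⁻², so 4σT⁴ = 8.395 W m⁻².
Hence α = 1 − 8.395/9.220 = 0.0895.

0.090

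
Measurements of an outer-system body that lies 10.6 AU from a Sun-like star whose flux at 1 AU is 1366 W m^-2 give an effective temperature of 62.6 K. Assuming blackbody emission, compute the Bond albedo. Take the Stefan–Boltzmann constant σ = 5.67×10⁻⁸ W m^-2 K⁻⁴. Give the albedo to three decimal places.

By the inverse-square law, S = 1366/10.6² = 12.16 W m^-2.
From σT⁴ = S(1−α)/4 we invert for α: 1−α = 4σT⁴/S.
4σT⁴ = 4·5.67×10⁻⁸·(62.6)⁴ = 3.483 W m^-2.
1−α = 3.483/12.16 = 0.2865, so α = 0.7135.

0.714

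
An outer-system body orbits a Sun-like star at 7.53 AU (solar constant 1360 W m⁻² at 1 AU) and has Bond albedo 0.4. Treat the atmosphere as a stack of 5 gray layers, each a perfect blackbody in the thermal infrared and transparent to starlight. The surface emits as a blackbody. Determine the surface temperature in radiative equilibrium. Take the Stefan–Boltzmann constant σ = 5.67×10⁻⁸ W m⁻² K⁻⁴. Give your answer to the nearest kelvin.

Irradiance scales as 1/d², so S = 1360 W m⁻² × (1/7.53)² = 23.99 W m⁻².
Top-of-atmosphere balance: σT_e⁴ = S(1−α)/4 = 3.598 W m⁻² → T_e = 89.25 K.
With N = 5 opaque layers, T_s = (N+1)^(1/4)·T_e = 6^(1/4)·89.25 = 139.7 K.

140 K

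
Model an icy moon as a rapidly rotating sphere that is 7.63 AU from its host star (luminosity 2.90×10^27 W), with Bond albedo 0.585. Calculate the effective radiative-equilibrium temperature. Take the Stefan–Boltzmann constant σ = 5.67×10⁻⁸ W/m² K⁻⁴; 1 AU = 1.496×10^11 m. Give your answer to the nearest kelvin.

134 K

Orbital distance: d = 7.63 AU = 1.141×10^12 m.
S = L/(4πd²) = 177.1 W/m².
Averaging over the sphere, the absorbed flux is S(1−α)/4 = 18.38 W/m².
Balancing against σT⁴: T = (18.38/5.67×10⁻⁸)^(1/4) = 134.2 K.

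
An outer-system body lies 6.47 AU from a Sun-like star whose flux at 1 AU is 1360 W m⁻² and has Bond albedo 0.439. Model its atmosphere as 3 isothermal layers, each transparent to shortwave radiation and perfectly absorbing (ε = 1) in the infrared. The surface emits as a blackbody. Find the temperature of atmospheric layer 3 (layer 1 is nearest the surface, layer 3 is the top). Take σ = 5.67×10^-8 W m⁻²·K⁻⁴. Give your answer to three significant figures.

Flux at the orbit: S = 1360/(6.47)² = 32.49 W m⁻².
Top-of-atmosphere balance: σT_e⁴ = S(1−α)/4 = 4.557 W m⁻² → T_e = 94.68 K.
The net upward flux σT_e⁴ is constant between every pair of levels, so T_k⁴ = (N+1−k)T_e⁴.
With k = 3: T_3 = (3+1−3)^¼·94.68 K = 94.68 K.

94.7 kelvin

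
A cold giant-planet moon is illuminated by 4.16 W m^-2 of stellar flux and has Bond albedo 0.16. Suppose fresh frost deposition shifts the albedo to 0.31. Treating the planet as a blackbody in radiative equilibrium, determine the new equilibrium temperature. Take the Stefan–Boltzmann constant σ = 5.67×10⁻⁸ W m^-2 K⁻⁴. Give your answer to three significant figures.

New equilibrium: T₂ = [(1−0.31)·4.160/(4σ)]^(1/4) = 59.65 K.

59.6 kelvin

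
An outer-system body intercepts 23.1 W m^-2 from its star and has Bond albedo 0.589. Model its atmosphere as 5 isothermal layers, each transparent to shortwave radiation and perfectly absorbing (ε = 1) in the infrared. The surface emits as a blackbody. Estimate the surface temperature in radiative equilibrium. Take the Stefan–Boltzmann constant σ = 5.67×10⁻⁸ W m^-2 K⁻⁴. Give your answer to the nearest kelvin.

The effective emission temperature is T_e = [S(1−α)/(4σ)]^¼ = 80.44 K.
For an N-layer opaque stack, T_s⁴ = (N+1)T_e⁴, hence T_s = (6)^(1/4)×80.44 K = 125.9 K.

126 K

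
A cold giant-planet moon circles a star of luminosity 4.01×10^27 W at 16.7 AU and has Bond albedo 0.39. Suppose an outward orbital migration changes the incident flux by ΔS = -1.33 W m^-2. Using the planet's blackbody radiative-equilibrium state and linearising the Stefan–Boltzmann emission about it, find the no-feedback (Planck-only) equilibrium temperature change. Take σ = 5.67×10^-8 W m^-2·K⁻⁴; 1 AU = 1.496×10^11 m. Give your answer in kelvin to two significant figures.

-0.70 K

d = 16.7 × 1.496×10^11 m = 2.498×10^12 m.
S = L/(4πd²) = 51.13 W m^-2.
The baseline emission temperature is T_e = 108.3 K.
Only a fraction (1−α) is absorbed and it's spread over 4πR², so ΔF = (1−α)ΔS/4 = -0.2028 W m^-2.
Planck response: λ_P = 4σT_e³ = 4·5.67×10⁻⁸·(108.3)³ = 0.2880 W m^-2/K.
ΔT₀ = ΔF/λ_P = -0.2028/0.2880 = -0.704 K.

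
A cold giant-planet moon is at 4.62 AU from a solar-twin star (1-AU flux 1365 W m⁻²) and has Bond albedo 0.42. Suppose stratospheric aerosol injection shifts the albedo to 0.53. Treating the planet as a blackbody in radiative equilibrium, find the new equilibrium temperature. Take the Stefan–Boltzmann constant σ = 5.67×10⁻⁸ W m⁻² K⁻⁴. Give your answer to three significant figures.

Irradiance scales as 1/d², so S = 1365 W m⁻² × (1/4.62)² = 63.95 W m⁻².
T₂ = [S(1−α₂)/(4σ)]^(1/4) = [63.95·0.47/(4σ)]^(1/4) = 107.3 K.

107 K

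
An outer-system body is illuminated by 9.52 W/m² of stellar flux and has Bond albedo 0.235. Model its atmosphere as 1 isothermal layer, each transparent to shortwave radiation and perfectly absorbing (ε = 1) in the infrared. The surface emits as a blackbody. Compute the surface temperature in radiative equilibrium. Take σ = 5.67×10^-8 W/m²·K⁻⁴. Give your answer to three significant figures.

OLR = S(1−α)/4 = 1.821 W/m²; the top layer radiates at T_e = 75.28 K.
With N = 1 opaque layers, T_s = (N+1)^(1/4)·T_e = 2^(1/4)·75.28 = 89.52 K.

89.5 K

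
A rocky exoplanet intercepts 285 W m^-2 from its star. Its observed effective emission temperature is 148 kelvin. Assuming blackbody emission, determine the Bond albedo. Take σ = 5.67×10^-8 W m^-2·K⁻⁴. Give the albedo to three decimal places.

Rearranging the radiative balance, α = 1 − 4σT⁴/S.
σT⁴ = 27.20 W m^-2, so 4σT⁴ = 108.8 W m^-2.
Hence α = 1 − 108.8/285.0 = 0.6182.

0.618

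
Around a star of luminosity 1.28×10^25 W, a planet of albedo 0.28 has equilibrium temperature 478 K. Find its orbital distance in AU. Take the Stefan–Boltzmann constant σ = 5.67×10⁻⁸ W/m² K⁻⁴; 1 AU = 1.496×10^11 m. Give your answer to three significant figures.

0.0526 AU

The flux needed for this T is 4σT⁴/(1−0.28) = 16440 W/m².
S = L/(4πd²) → d = √(L/4πS) = √(1.28×10^25/(4π·16440)) = 7.870×10^9 m = 0.05261 AU.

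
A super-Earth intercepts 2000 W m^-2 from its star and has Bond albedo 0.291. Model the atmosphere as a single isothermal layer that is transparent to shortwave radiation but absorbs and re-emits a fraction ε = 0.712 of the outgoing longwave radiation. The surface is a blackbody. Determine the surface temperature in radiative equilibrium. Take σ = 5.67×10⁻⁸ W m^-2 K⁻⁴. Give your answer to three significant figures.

314 K

Effective emission temperature (TOA balance): σT_e⁴ = S(1−α)/4 = 354.5 W m^-2 → T_e = 281.2 K.
The surface balance (absorbed SW + ε·downward IR = σT_s⁴) with T_a⁴ = T_s⁴/2 reduces to T_s = T_e·[2/(2−ε)]^¼ = 313.9 K.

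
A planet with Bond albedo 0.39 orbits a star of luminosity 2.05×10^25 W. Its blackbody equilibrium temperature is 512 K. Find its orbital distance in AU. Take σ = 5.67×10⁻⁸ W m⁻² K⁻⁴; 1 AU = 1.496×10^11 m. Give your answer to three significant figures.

Energy balance gives S = 4σT⁴/(1−α) = 25550 W m⁻².
From L = 4πd²S, d = √(2.05×10^25/(4π·25550)) = 7.991×10^9 m = 0.05341 AU.

0.0534 AU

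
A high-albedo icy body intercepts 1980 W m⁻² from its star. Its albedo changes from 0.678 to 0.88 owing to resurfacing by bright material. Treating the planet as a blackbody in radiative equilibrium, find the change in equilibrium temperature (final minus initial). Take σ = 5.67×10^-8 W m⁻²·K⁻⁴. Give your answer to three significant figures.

-50.4 K

Before: T₁ = [1980·0.322/(4σ)]^(1/4) = 230.3 K.
After:  T₂ = [1980·0.12/(4σ)]^(1/4) = 179.9 K.
Change: 179.9 − 230.3 = -50.35 K.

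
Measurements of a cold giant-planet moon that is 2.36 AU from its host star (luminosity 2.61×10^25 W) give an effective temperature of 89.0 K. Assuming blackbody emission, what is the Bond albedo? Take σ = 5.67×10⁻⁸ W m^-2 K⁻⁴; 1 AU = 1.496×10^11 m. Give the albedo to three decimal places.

0.146

Orbital distance: d = 2.36 AU = 3.531×10^11 m.
Flux at the orbit: S = L/(4πd²) = 2.61×10^25/(4π·(3.53×10^11)²) = 16.66 W m^-2.
From σT⁴ = S(1−α)/4 we invert for α: 1−α = 4σT⁴/S.
σT⁴ = 3.557 W m^-2, so 4σT⁴ = 14.23 W m^-2.
1−α = 14.23/16.66 = 0.8540, so α = 0.1460.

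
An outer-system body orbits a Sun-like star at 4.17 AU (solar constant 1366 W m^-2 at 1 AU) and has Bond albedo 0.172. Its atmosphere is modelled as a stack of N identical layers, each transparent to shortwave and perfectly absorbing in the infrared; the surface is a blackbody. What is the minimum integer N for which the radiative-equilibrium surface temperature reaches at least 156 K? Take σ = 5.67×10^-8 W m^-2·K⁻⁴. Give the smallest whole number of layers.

By the inverse-square law, S = 1366/4.17² = 78.56 W m^-2.
Top-of-atmosphere balance: σT_e⁴ = S(1−α)/4 = 16.26 W m^-2 → T_e = 130.1 K.
Need (N+1)T_e⁴ ≥ T_s⁴, i.e. N+1 ≥ (156/130.1)⁴ = 2.065.
Rounding up, N = 2.

2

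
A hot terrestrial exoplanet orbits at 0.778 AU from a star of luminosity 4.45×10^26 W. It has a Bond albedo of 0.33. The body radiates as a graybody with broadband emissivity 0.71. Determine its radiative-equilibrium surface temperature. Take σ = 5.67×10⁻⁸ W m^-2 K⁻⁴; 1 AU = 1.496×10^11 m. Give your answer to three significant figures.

323 K

Orbital distance: d = 0.778 AU = 1.164×10^11 m.
S = L/(4πd²) = 2614 W m^-2.
Absorbed flux (global mean): S(1−α)/4 = 2614·0.67/4 = 437.9 W m^-2.
Radiative balance εσT⁴ = 437.9 gives T = [437.9/(0.71·σ)]^(1/4) = 322.9 K.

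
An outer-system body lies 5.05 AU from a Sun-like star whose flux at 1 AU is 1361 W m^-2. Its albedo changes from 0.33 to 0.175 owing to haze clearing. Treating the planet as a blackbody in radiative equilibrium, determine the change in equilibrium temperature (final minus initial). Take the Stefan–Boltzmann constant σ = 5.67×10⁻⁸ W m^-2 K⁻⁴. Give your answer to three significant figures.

5.98 K

By the inverse-square law, S = 1361/5.05² = 53.37 W m^-2.
Initial: T₁ = [S(1−0.33)/(4σ)]^(1/4) = 112.1 K.
Final:   T₂ = [S(1−0.175)/(4σ)]^(1/4) = 118.0 K.
ΔT = T₂ − T₁ = 5.984 K.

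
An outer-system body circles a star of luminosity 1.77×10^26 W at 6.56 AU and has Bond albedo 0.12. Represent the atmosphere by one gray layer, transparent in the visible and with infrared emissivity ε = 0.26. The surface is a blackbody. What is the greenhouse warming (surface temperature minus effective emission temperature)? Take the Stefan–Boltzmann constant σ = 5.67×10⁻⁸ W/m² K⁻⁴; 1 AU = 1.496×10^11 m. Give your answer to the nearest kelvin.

3 kelvin

d = 6.56 × 1.496×10^11 m = 9.814×10^11 m.
Flux at the orbit: S = L/(4πd²) = 1.77×10^26/(4π·(9.81×10^11)²) = 14.62 W/m².
The planet radiates to space at T_e = [S(1−α)/(4σ)]^(1/4) = 86.79 K.
The surface balance (absorbed SW + ε·downward IR = σT_s⁴) with T_a⁴ = T_s⁴/2 reduces to T_s = T_e·[2/(2−ε)]^¼ = 89.87 K.
Greenhouse warming: T_s − T_e = 3.075 K.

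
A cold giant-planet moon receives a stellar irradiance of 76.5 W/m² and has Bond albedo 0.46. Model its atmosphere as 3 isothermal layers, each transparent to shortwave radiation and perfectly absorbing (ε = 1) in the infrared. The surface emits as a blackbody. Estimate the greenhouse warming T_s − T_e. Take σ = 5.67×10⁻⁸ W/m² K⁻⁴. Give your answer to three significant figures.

48.1 K

OLR = S(1−α)/4 = 10.33 W/m²; the top layer radiates at T_e = 116.2 K.
T_s = (N+1)^(1/4)·T_e = 164.3 K.
Warming: T_s − T_e = 48.12 K.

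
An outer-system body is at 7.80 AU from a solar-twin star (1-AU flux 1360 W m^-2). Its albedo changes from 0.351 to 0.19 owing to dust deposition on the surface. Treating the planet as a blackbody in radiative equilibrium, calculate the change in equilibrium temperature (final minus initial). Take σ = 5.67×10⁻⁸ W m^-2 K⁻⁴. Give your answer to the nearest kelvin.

5 kelvin

Flux at the orbit: S = 1360/(7.80)² = 22.35 W m^-2.
Initial: T₁ = [S(1−0.351)/(4σ)]^(1/4) = 89.43 K.
After:  T₂ = [22.35·0.81/(4σ)]^(1/4) = 94.53 K.
ΔT = T₂ − T₁ = 5.094 K.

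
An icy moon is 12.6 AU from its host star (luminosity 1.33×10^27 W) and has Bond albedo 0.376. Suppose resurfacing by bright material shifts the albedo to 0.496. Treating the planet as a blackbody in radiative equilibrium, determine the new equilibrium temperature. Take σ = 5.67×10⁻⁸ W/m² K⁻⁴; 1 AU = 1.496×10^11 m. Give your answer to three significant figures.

Orbital distance: d = 12.6 AU = 1.885×10^12 m.
S = L/(4πd²) = 29.79 W/m².
New equilibrium: T₂ = [(1−0.496)·29.79/(4σ)]^(1/4) = 90.20 K.

90.2 K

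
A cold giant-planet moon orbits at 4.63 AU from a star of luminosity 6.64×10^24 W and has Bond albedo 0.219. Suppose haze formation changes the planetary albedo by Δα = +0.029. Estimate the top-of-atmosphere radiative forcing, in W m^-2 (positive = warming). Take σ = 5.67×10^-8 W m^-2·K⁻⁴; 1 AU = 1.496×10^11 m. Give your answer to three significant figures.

Orbital distance: d = 4.63 AU = 6.926×10^11 m.
Flux at the orbit: S = L/(4πd²) = 6.64×10^24/(4π·(6.93×10^11)²) = 1.101 W m^-2.
ΔF = −(S/4)Δα = −(1.101/4)×(+0.029) = -0.007985 W m^-2.

-0.00798 W m^-2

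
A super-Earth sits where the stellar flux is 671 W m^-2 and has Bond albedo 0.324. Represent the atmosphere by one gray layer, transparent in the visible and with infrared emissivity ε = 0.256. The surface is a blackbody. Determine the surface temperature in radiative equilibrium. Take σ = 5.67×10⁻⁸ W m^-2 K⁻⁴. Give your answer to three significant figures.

219 kelvin

Effective emission temperature (TOA balance): σT_e⁴ = S(1−α)/4 = 113.4 W m^-2 → T_e = 211.5 K.
The surface balance (absorbed SW + ε·downward IR = σT_s⁴) with T_a⁴ = T_s⁴/2 reduces to T_s = T_e·[2/(2−ε)]^¼ = 218.8 K.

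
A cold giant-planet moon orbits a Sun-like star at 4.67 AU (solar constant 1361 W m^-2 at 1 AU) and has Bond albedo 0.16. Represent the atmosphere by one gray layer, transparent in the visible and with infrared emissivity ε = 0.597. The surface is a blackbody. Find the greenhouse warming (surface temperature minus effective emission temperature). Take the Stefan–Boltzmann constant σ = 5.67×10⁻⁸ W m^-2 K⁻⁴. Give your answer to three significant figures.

11.4 K

Flux at the orbit: S = 1361/(4.67)² = 62.41 W m^-2.
Effective emission temperature (TOA balance): σT_e⁴ = S(1−α)/4 = 13.11 W m^-2 → T_e = 123.3 K.
The surface balance (absorbed SW + ε·downward IR = σT_s⁴) with T_a⁴ = T_s⁴/2 reduces to T_s = T_e·[2/(2−ε)]^¼ = 134.7 K.
T_s − T_e = 134.7 − 123.3 = 11.43 K.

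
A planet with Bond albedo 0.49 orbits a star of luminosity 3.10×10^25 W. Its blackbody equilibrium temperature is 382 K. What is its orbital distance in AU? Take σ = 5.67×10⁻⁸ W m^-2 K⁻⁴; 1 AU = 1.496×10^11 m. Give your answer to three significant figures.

Energy balance gives S = 4σT⁴/(1−α) = 9469 W m^-2.
S = L/(4πd²) → d = √(L/4πS) = √(3.10×10^25/(4π·9469)) = 1.614×10^10 m = 0.1079 AU.

0.108 AU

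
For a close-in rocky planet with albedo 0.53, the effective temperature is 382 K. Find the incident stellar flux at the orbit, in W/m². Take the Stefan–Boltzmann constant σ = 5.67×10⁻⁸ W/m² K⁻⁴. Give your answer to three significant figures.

From S(1−α)/4 = σT⁴: S = 4σT⁴/(1−α).
The emitted flux is σT⁴ = 1207 W/m².
S = 4·1207/0.47 = 10280 W/m².

10300 W/m²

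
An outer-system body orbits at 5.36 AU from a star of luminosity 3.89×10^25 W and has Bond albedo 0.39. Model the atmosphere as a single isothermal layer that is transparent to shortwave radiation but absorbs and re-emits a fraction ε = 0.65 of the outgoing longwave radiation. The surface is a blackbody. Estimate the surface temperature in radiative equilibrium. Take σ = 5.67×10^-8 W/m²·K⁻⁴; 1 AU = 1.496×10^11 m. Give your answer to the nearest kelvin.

Orbital distance: d = 5.36 AU = 8.019×10^11 m.
Flux at the orbit: S = L/(4πd²) = 3.89×10^25/(4π·(8.02×10^11)²) = 4.814 W/m².
Effective emission temperature (TOA balance): σT_e⁴ = S(1−α)/4 = 0.7342 W/m² → T_e = 59.99 K.
Surface balance with a leaky layer gives σT_s⁴ = σT_e⁴·2/(2−ε), so T_s = T_e·[2/(2−0.65)]^(1/4) = 66.18 K.

66 K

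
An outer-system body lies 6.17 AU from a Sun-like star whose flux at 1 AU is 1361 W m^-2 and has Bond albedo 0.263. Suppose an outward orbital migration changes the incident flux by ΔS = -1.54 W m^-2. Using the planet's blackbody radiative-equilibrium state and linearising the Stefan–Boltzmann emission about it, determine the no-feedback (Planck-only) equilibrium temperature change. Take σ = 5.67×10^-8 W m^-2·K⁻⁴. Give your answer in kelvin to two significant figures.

Irradiance scales as 1/d², so S = 1361 W m^-2 × (1/6.17)² = 35.75 W m^-2.
The baseline emission temperature is T_e = 103.8 K.
ΔF = Δ[S(1−α)]/4 = (1−0.263)·-1.54/4 = -0.2837 W m^-2.
Linearising σT⁴ gives d(σT⁴)/dT = 4σT_e³ = 0.2538 W m^-2 per K.
So ΔT₀ = -0.2837/0.2538 = -1.12 K.

-1.1 K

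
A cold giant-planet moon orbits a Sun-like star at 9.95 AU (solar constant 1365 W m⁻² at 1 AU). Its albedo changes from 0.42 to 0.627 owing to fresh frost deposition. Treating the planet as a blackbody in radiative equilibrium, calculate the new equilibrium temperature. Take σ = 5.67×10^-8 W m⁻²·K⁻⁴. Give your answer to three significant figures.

By the inverse-square law, S = 1365/9.95² = 13.79 W m⁻².
New equilibrium: T₂ = [(1−0.627)·13.79/(4σ)]^(1/4) = 69.01 K.

69.0 K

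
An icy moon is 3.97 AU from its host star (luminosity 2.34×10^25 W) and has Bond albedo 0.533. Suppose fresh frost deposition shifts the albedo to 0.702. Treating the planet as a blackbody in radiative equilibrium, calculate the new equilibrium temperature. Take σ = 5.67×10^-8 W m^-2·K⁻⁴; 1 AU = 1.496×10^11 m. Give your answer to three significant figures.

Orbital distance: d = 3.97 AU = 5.939×10^11 m.
Flux at the orbit: S = L/(4πd²) = 2.34×10^25/(4π·(5.94×10^11)²) = 5.279 W m^-2.
T₂ = [S(1−α₂)/(4σ)]^(1/4) = [5.279·0.298/(4σ)]^(1/4) = 51.32 K.

51.3 K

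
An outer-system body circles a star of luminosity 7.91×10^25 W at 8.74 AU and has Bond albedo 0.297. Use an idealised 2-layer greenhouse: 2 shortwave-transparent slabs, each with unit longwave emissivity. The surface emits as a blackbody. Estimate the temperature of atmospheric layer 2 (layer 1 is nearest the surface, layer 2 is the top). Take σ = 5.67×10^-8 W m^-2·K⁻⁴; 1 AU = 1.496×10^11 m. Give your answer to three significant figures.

58.1 K

Orbital distance: d = 8.74 AU = 1.308×10^12 m.
Flux at the orbit: S = L/(4πd²) = 7.91×10^25/(4π·(1.31×10^12)²) = 3.682 W m^-2.
OLR = S(1−α)/4 = 0.6471 W m^-2; the top layer radiates at T_e = 58.12 K.
The net upward flux σT_e⁴ is constant between every pair of levels, so T_k⁴ = (N+1−k)T_e⁴.
With k = 2: T_2 = (2+1−2)^¼·58.12 K = 58.12 K.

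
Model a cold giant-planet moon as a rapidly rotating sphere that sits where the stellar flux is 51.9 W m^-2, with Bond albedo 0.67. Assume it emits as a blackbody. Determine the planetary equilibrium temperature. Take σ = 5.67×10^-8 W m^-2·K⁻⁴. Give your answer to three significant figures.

93.2 K

Absorbed flux (global mean): S(1−α)/4 = 51.90·0.33/4 = 4.282 W m^-2.
In equilibrium σT⁴ equals this, so T = 93.22 K.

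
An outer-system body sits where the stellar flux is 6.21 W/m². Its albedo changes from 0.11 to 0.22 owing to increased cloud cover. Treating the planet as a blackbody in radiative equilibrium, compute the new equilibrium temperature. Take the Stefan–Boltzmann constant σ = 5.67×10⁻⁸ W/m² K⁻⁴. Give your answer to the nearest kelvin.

68 K

T₂ = [S(1−α₂)/(4σ)]^(1/4) = [6.210·0.78/(4σ)]^(1/4) = 67.98 K.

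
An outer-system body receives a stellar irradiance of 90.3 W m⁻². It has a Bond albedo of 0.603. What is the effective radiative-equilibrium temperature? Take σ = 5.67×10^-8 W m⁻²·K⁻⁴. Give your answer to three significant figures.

112 kelvin

Absorbed flux (global mean): S(1−α)/4 = 90.30·0.397/4 = 8.962 W m⁻².
Set σT⁴ = 8.962 → T = (8.962/σ)^(1/4) = 112.1 K.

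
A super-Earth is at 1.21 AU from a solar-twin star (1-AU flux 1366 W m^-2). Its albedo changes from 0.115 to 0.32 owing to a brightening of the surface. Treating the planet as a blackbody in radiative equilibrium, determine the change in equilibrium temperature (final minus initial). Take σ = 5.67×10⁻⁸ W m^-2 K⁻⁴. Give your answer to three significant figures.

-15.7 kelvin

Flux at the orbit: S = 1366/(1.21)² = 933.0 W m^-2.
Before: T₁ = [933.0·0.885/(4σ)]^(1/4) = 245.6 K.
After:  T₂ = [933.0·0.68/(4σ)]^(1/4) = 230.0 K.
Change: 230.0 − 245.6 = -15.66 K.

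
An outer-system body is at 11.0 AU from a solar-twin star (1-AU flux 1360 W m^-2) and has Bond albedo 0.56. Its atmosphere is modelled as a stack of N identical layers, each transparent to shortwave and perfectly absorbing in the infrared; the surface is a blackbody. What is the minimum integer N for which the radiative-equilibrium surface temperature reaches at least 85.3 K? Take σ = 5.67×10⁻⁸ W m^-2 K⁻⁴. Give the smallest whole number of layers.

Flux at the orbit: S = 1360/(11.0)² = 11.24 W m^-2.
The effective emission temperature is T_e = [S(1−α)/(4σ)]^¼ = 68.33 K.
Need (N+1)T_e⁴ ≥ T_s⁴, i.e. N+1 ≥ (85.3/68.33)⁴ = 2.428.
The minimum whole number is N = 2.

2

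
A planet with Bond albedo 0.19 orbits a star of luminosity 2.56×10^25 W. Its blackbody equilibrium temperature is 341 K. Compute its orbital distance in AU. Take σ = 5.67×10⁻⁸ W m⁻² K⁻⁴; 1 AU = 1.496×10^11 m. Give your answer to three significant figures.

The flux needed for this T is 4σT⁴/(1−0.19) = 3786 W m⁻².
Then d = [L/(4πS)]^(1/2) = 2.320×10^10 m, i.e. 0.1551 AU.

0.155 AU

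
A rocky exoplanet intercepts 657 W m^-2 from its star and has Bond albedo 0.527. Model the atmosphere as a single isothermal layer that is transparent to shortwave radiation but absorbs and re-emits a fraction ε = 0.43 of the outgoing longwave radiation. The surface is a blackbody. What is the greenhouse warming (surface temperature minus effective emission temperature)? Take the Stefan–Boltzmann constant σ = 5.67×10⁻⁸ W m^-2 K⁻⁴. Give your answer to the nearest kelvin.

12 K

Effective emission temperature (TOA balance): σT_e⁴ = S(1−α)/4 = 77.69 W m^-2 → T_e = 192.4 K.
Surface balance with a leaky layer gives σT_s⁴ = σT_e⁴·2/(2−ε), so T_s = T_e·[2/(2−0.43)]^(1/4) = 204.4 K.
T_s − T_e = 204.4 − 192.4 = 12.00 K.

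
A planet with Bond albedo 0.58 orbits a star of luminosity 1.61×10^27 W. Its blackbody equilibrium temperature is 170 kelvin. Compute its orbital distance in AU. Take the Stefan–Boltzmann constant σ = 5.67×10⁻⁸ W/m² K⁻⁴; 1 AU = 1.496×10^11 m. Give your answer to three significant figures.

The flux needed for this T is 4σT⁴/(1−0.58) = 451.0 W/m².
Then d = [L/(4πS)]^(1/2) = 5.330×10^11 m, i.e. 3.563 AU.

3.56 AU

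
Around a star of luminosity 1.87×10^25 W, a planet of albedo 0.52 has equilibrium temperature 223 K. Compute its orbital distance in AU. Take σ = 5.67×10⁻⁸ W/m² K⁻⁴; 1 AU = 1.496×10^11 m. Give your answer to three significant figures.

0.239 AU

Energy balance gives S = 4σT⁴/(1−α) = 1168 W/m².
Then d = [L/(4πS)]^(1/2) = 3.569×10^10 m, i.e. 0.2385 AU.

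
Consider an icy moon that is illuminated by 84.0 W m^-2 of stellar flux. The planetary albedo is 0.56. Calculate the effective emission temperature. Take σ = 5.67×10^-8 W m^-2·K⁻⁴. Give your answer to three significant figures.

The planet absorbs (1−α)S over its disc πR² and re-emits over 4πR², so the mean absorbed flux is (1−0.56)·84.00/4 = 9.240 W m^-2.
In equilibrium σT⁴ equals this, so T = 113.0 K.

113 K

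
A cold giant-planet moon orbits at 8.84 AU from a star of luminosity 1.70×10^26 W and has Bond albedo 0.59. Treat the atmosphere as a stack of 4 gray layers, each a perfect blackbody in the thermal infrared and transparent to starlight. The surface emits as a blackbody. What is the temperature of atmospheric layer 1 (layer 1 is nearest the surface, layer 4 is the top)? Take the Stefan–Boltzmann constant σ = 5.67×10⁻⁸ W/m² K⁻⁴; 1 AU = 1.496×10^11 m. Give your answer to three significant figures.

d = 8.84 × 1.496×10^11 m = 1.322×10^12 m.
Flux at the orbit: S = L/(4πd²) = 1.70×10^26/(4π·(1.32×10^12)²) = 7.735 W/m².
The effective emission temperature is T_e = [S(1−α)/(4σ)]^¼ = 61.15 K.
Each opaque layer satisfies 2T_j⁴ = T_{j−1}⁴ + T_{j+1}⁴, giving T_k⁴ = (N+1−k)T_e⁴.
With k = 1: T_1 = (4+1−1)^¼·61.15 K = 86.48 K.

86.5 K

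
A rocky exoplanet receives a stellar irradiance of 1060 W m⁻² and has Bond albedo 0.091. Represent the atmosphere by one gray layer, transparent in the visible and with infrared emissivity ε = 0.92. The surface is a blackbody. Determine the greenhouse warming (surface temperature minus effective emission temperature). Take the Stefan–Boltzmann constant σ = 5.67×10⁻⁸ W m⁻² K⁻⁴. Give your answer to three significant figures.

At the top of the atmosphere, σT_e⁴ = S(1−α)/4 = 240.9 W m⁻², giving T_e = 255.3 K.
For a single slab of emissivity ε, T_s⁴ = 2T_e⁴/(2−ε); thus T_s = 255.3·(1.852)^(1/4) = 297.8 K.
The atmosphere warms the surface by 42.52 K.

42.5 K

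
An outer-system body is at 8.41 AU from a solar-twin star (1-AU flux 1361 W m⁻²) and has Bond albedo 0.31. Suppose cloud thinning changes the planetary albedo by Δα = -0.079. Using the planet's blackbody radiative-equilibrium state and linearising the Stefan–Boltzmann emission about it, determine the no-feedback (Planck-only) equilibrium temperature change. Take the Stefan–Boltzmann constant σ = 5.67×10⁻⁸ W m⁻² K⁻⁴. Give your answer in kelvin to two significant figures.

Irradiance scales as 1/d², so S = 1361 W m⁻² × (1/8.41)² = 19.24 W m⁻².
Reference equilibrium: T_e = [S(1−α)/(4σ)]^(1/4) = 87.47 K.
ΔF = −(S/4)Δα = −(19.24/4)×(-0.079) = 0.3800 W m⁻².
Planck response: λ_P = 4σT_e³ = 4·5.67×10⁻⁸·(87.47)³ = 0.1518 W m⁻²/K.
Hence the no-feedback warming is ΔF/(4σT_e³) = 2.50 K.

2.5 K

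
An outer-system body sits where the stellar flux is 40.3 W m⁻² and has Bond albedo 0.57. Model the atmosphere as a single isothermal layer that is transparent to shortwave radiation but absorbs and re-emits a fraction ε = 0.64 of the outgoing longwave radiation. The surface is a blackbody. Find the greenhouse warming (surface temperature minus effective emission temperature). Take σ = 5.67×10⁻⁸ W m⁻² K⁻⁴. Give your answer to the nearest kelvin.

At the top of the atmosphere, σT_e⁴ = S(1−α)/4 = 4.332 W m⁻², giving T_e = 93.49 K.
For a single slab of emissivity ε, T_s⁴ = 2T_e⁴/(2−ε); thus T_s = 93.49·(1.471)^(1/4) = 103.0 K.
Greenhouse warming: T_s − T_e = 9.463 K.

9 kelvin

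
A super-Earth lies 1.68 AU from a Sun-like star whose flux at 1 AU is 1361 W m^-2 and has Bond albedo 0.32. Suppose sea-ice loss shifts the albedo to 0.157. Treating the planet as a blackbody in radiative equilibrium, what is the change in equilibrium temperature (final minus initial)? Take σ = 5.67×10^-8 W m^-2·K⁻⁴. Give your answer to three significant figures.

Flux at the orbit: S = 1361/(1.68)² = 482.2 W m^-2.
Initial: T₁ = [S(1−0.32)/(4σ)]^(1/4) = 195.0 K.
After:  T₂ = [482.2·0.843/(4σ)]^(1/4) = 205.8 K.
ΔT = T₂ − T₁ = 10.76 K.

10.8 K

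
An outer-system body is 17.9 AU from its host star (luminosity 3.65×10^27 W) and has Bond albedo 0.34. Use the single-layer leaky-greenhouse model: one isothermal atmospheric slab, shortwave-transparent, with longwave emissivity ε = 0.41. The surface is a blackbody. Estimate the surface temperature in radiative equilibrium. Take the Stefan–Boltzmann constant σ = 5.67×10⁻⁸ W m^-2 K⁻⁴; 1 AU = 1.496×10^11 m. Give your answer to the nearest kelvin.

110 kelvin

d = 17.9 × 1.496×10^11 m = 2.678×10^12 m.
Flux at the orbit: S = L/(4πd²) = 3.65×10^27/(4π·(2.68×10^12)²) = 40.51 W m^-2.
The planet radiates to space at T_e = [S(1−α)/(4σ)]^(1/4) = 104.2 K.
For a single slab of emissivity ε, T_s⁴ = 2T_e⁴/(2−ε); thus T_s = 104.2·(1.258)^(1/4) = 110.3 K.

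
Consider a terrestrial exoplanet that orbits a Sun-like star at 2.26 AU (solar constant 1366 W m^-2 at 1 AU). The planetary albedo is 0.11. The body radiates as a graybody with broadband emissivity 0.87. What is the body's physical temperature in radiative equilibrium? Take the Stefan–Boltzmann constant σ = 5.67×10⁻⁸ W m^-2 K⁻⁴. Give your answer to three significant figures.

186 kelvin

Irradiance scales as 1/d², so S = 1366 W m^-2 × (1/2.26)² = 267.4 W m^-2.
Absorbed flux (global mean): S(1−α)/4 = 267.4·0.89/4 = 59.51 W m^-2.
Equating to εσT⁴ with ε = 0.87: T = (59.51/0.87σ)^(1/4) = 186.4 K.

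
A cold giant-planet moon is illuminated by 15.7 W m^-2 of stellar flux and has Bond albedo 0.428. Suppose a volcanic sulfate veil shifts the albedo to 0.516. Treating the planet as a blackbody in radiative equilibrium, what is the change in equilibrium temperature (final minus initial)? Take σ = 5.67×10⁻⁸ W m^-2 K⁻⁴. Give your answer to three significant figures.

-3.24 K

Before: T₁ = [15.70·0.572/(4σ)]^(1/4) = 79.33 K.
With α = 0.516, T₂ = 76.08 K.
Change: 76.08 − 79.33 = -3.245 K.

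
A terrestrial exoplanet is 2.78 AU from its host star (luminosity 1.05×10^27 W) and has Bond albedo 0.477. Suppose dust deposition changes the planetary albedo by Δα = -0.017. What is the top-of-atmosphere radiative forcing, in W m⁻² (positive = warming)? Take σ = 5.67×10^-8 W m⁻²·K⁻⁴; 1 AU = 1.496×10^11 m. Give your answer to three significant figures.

d = 2.78 × 1.496×10^11 m = 4.159×10^11 m.
Spreading L over a sphere of radius d: S = 1.05×10^27/(4π·4.16×10^11²) = 483.1 W m⁻².
ΔF = −(S/4)Δα = −(483.1/4)×(-0.017) = 2.053 W m⁻².

2.05 W m⁻²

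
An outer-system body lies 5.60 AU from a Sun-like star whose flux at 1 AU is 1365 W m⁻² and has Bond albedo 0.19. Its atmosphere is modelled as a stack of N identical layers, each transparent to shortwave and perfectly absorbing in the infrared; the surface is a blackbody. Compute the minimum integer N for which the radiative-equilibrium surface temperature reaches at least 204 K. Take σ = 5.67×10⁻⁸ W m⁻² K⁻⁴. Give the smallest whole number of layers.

11

Flux at the orbit: S = 1365/(5.60)² = 43.53 W m⁻².
Top-of-atmosphere balance: σT_e⁴ = S(1−α)/4 = 8.814 W m⁻² → T_e = 111.7 K.
T_s = (N+1)^(1/4)·T_e ≥ 204 K requires N+1 ≥ (T_s/T_e)⁴ = (204/111.7)⁴ = 11.141.
The minimum whole number is N = 11.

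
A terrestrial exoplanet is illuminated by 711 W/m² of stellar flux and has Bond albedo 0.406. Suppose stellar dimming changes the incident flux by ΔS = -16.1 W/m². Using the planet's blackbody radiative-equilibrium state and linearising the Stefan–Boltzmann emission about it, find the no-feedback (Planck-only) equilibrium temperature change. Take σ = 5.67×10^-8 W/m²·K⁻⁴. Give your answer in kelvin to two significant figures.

-1.2 K

Unperturbed T_e = [711.0·(1−0.406)/(4σ)]^¼ = 207.7 K.
TOA radiative forcing: ΔF = (1−α)ΔS/4 = 0.594·(-16.1)/4 = -2.391 W/m².
Planck response: λ_P = 4σT_e³ = 4·5.67×10⁻⁸·(207.7)³ = 2.033 W/m²/K.
So ΔT₀ = -2.391/2.033 = -1.18 K.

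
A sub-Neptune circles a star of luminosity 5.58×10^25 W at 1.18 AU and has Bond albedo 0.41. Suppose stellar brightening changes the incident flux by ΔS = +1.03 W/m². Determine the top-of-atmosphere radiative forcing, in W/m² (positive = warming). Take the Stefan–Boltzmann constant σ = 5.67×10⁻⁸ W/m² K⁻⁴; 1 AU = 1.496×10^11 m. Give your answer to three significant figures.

d = 1.18 × 1.496×10^11 m = 1.765×10^11 m.
Spreading L over a sphere of radius d: S = 5.58×10^25/(4π·1.77×10^11²) = 142.5 W/m².
Only a fraction (1−α) is absorbed and it's spread over 4πR², so ΔF = (1−α)ΔS/4 = 0.1519 W/m².

0.152 W/m²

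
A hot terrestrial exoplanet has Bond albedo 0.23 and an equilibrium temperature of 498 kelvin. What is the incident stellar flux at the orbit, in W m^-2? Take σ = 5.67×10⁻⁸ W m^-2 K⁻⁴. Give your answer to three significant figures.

Invert the energy balance for S: S = 4σT⁴/(1−α).
The emitted flux is σT⁴ = 3487 W m^-2.
S = 4·3487/0.77 = 18120 W m^-2.

18100 W m^-2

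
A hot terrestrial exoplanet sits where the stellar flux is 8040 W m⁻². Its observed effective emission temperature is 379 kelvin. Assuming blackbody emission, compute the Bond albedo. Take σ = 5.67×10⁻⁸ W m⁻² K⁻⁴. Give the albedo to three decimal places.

0.418

Rearranging the radiative balance, α = 1 − 4σT⁴/S.
σT⁴ = 1170 W m⁻², so 4σT⁴ = 4680 W m⁻².
1−α = 4680/8040 = 0.5820, so α = 0.4180.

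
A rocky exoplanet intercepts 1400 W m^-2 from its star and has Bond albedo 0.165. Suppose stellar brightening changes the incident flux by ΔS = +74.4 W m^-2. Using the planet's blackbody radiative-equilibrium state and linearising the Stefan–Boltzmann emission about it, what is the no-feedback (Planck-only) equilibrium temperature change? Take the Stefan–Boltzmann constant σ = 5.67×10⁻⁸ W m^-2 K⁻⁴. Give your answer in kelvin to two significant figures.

Reference equilibrium: T_e = [S(1−α)/(4σ)]^(1/4) = 267.9 K.
ΔF = Δ[S(1−α)]/4 = (1−0.165)·+74.4/4 = 15.53 W m^-2.
Planck response: λ_P = 4σT_e³ = 4·5.67×10⁻⁸·(267.9)³ = 4.363 W m^-2/K.
Hence the no-feedback warming is ΔF/(4σT_e³) = 3.56 K.

3.6 kelvin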